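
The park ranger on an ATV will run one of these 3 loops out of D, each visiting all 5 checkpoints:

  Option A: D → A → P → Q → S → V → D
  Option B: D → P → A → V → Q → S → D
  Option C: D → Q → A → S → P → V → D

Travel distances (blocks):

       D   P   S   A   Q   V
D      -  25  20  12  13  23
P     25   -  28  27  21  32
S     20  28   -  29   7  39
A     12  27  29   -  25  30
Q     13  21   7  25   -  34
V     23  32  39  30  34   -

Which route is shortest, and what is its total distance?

Option A: 12 + 27 + 21 + 7 + 39 + 23 = 129
Option B: 25 + 27 + 30 + 34 + 7 + 20 = 143
Option C: 13 + 25 + 29 + 28 + 32 + 23 = 150

129 blocks — Option A is the shortest.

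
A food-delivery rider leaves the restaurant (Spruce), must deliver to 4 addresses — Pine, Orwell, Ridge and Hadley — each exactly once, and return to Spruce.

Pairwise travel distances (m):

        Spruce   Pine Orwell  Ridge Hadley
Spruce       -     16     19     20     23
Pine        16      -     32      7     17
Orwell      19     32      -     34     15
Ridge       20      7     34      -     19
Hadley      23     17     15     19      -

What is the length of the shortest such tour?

Shortest round trip = 76 m.

With 4 stops there are 4!/2 = 12 distinct round trips (a route and its reverse cost the same).
Spruce - Pine - Orwell - Ridge - Hadley - Spruce: 16+32+34+19+23 = 124
Spruce - Pine - Orwell - Hadley - Ridge - Spruce: 16+32+15+19+20 = 102
Spruce - Pine - Ridge - Orwell - Hadley - Spruce: 16+7+34+15+23 = 95
Spruce - Pine - Ridge - Hadley - Orwell - Spruce: 16+7+19+15+19 = 76
Spruce - Pine - Hadley - Orwell - Ridge - Spruce: 16+17+15+34+20 = 102
Spruce - Pine - Hadley - Ridge - Orwell - Spruce: 16+17+19+34+19 = 105
Spruce - Orwell - Pine - Ridge - Hadley - Spruce: 19+32+7+19+23 = 100
Spruce - Orwell - Pine - Hadley - Ridge - Spruce: 19+32+17+19+20 = 107
Spruce - Orwell - Ridge - Pine - Hadley - Spruce: 19+34+7+17+23 = 100
Spruce - Orwell - Hadley - Pine - Ridge - Spruce: 19+15+17+7+20 = 78
Spruce - Ridge - Pine - Orwell - Hadley - Spruce: 20+7+32+15+23 = 97
Spruce - Ridge - Orwell - Pine - Hadley - Spruce: 20+34+32+17+23 = 126
The minimum is 76.
One optimal route: Spruce → Pine → Ridge → Hadley → Orwell → Spruce (or its reverse).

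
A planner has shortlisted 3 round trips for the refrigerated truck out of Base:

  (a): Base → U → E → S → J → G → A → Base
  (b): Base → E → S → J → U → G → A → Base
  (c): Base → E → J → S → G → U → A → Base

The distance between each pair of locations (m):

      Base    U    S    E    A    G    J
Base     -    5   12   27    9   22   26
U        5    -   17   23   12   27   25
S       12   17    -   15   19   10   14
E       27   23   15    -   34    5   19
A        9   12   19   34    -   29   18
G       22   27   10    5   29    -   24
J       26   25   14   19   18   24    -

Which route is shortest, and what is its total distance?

Shortest is (c), total 118 m.

(a): 5 + 23 + 15 + 14 + 24 + 29 + 9 = 119
(b): 27 + 15 + 14 + 25 + 27 + 29 + 9 = 146
(c): 27 + 19 + 14 + 10 + 27 + 12 + 9 = 118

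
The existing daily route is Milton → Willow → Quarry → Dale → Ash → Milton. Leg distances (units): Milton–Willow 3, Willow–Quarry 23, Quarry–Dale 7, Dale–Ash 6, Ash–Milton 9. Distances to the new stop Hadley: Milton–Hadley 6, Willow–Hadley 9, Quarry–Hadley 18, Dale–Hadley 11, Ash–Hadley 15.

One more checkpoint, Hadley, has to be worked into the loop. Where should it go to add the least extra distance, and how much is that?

+4 — insert Hadley between Willow and Quarry.

Insertion cost between consecutive stops i–j is d(i,Hadley) + d(Hadley,j) − d(i,j):
  between Milton and Willow: 6 + 9 − 3 = 12
  between Willow and Quarry: 9 + 18 − 23 = 4
  between Quarry and Dale: 18 + 11 − 7 = 22
  between Dale and Ash: 11 + 15 − 6 = 20
  between Ash and Milton: 15 + 6 − 9 = 12
Cheapest insertion is between Willow and Quarry, adding 4.
New total = 48 + 4 = 52.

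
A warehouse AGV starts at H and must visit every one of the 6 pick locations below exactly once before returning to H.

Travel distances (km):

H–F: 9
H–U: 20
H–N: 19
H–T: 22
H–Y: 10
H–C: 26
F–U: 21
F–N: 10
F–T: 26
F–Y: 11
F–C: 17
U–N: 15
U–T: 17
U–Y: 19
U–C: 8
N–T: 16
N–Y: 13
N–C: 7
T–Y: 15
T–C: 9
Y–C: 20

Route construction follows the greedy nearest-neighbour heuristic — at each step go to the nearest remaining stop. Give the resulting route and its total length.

From H: distances to unvisited — F=9, Y=10, N=19, U=20, T=22, C=26. Nearest is F (9).
From F: distances to unvisited — N=10, Y=11, C=17, U=21, T=26. Nearest is N (10).
From N: distances to unvisited — C=7, Y=13, U=15, T=16. Nearest is C (7).
From C: distances to unvisited — U=8, T=9, Y=20. Nearest is U (8).
From U: distances to unvisited — T=17, Y=19. Nearest is T (17).
From T: distances to unvisited — Y=15. Nearest is Y (15).
Return Y→H: 10.
Total = 9 + 10 + 7 + 8 + 17 + 15 + 10 = 76.

Nearest-neighbour total = 76 km; route H → F → N → C → U → T → Y → H.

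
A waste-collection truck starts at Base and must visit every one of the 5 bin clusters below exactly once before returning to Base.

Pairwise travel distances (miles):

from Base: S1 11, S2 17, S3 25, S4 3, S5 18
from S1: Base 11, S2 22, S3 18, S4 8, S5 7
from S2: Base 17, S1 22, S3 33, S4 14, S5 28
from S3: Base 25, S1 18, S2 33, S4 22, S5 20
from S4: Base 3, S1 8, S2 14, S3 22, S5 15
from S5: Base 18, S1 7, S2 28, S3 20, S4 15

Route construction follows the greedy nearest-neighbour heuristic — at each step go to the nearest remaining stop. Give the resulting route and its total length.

Nearest-neighbour total = 88 miles; route Base → S4 → S1 → S5 → S3 → S2 → Base.

At Base the remaining stops are S4 3, S1 11, S2 17, S5 18, S3 25; go to S4.
At S4 the remaining stops are S1 8, S2 14, S5 15, S3 22; go to S1.
At S1 the remaining stops are S5 7, S3 18, S2 22; go to S5.
At S5 the remaining stops are S3 20, S2 28; go to S3.
At S3 the remaining stops are S2 33; go to S2.
Return S2→Base: 17.
Total = 3 + 8 + 7 + 20 + 33 + 17 = 88.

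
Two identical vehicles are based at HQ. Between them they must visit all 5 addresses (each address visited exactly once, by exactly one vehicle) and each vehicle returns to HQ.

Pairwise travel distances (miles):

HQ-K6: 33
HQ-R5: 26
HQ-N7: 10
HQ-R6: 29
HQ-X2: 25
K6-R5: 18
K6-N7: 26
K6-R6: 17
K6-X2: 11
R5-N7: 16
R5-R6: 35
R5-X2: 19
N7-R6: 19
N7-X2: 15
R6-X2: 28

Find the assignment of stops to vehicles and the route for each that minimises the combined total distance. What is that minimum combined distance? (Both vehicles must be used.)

There are 2^4 − 1 = 15 ways to divide the 5 stops into two non-empty groups. For each, the best each vehicle can do is its own shortest tour through its group:
  {K6} + {R5, N7, R6, X2}: 66 + 102 = 168
  {R5} + {K6, N7, R6, X2}: 52 + 82 = 134
  {K6, R5} + {N7, R6, X2}: 77 + 82 = 159
  {N7} + {K6, R5, R6, X2}: 20 + 102 = 122
  {K6, N7} + {R5, R6, X2}: 69 + 102 = 171
  {R5, N7} + {K6, R6, X2}: 52 + 82 = 134
  … (15 splits in total)
Best: vehicle 1 HQ → N7 → HQ = 20; vehicle 2 HQ → R5 → X2 → K6 → R6 → HQ = 102; combined 122.

Minimum combined distance: 122 miles.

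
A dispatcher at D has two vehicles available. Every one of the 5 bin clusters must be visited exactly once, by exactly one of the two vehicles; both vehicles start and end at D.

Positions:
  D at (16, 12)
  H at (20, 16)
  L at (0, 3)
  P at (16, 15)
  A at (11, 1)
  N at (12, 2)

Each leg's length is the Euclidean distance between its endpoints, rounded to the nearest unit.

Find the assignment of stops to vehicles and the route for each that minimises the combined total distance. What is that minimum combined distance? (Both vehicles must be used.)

There are 2^4 − 1 = 15 ways to divide the 5 stops into two non-empty groups. For each, the best each vehicle can do is its own shortest tour through its group:
  {H} + {L, P, A, N}: 12 + 46 = 58
  {L} + {H, P, A, N}: 36 + 36 = 72
  {H, L} + {P, A, N}: 48 + 30 = 78
  {P} + {H, L, A, N}: 6 + 52 = 58
  {H, P} + {L, A, N}: 13 + 41 = 54
  {L, P} + {H, A, N}: 41 + 35 = 76
  … (15 splits in total)
Best: vehicle 1 D → H → P → D = 13; vehicle 2 D → L → A → N → D = 41; combined 54.

54 — the smallest possible combined total.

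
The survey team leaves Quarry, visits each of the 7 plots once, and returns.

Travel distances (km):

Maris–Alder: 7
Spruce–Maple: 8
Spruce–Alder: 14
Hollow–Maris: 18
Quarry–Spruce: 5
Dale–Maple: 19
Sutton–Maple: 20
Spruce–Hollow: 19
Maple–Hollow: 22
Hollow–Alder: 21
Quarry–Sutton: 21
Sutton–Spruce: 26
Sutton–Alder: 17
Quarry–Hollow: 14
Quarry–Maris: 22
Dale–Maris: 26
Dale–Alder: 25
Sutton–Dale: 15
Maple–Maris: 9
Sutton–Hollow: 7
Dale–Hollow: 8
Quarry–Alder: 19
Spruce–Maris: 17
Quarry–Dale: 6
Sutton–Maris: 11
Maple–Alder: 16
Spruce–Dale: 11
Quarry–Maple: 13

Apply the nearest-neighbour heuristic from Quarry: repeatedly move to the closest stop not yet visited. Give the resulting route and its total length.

Total distance 67 km via the nearest-neighbour route Quarry → Spruce → Maple → Maris → Alder → Sutton → Hollow → Dale → Quarry.

From Quarry: distances to unvisited — Spruce=5, Dale=6, Maple=13, Hollow=14, Alder=19, Sutton=21, Maris=22. Nearest is Spruce (5).
From Spruce: distances to unvisited — Maple=8, Dale=11, Alder=14, Maris=17, Hollow=19, Sutton=26. Nearest is Maple (8).
From Maple: distances to unvisited — Maris=9, Alder=16, Dale=19, Sutton=20, Hollow=22. Nearest is Maris (9).
From Maris: distances to unvisited — Alder=7, Sutton=11, Hollow=18, Dale=26. Nearest is Alder (7).
From Alder: distances to unvisited — Sutton=17, Hollow=21, Dale=25. Nearest is Sutton (17).
From Sutton: distances to unvisited — Hollow=7, Dale=15. Nearest is Hollow (7).
From Hollow: distances to unvisited — Dale=8. Nearest is Dale (8).
Return Dale→Quarry: 6.
Total = 5 + 8 + 9 + 7 + 17 + 7 + 8 + 6 = 67.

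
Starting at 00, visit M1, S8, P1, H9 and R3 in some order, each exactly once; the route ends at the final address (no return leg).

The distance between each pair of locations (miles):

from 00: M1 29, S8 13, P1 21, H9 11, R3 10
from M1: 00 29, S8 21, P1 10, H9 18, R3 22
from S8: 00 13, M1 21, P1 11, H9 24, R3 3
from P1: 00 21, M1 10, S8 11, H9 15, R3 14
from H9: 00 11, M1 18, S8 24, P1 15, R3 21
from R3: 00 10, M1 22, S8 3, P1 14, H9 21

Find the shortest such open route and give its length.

Minimum one-way distance = 52 miles.

There are 5! = 120 possible orderings.
00 → M1 → S8 → P1 → H9 → R3: 29+21+11+15+21 = 97
00 → M1 → S8 → P1 → R3 → H9: 29+21+11+14+21 = 96
00 → M1 → S8 → H9 → P1 → R3: 29+21+24+15+14 = 103
00 → M1 → S8 → H9 → R3 → P1: 29+21+24+21+14 = 109
00 → M1 → S8 → R3 → P1 → H9: 29+21+3+14+15 = 82
00 → M1 → S8 → R3 → H9 → P1: 29+21+3+21+15 = 89
00 → M1 → P1 → S8 → H9 → R3: 29+10+11+24+21 = 95
00 → M1 → P1 → S8 → R3 → H9: 29+10+11+3+21 = 74
00 → M1 → P1 → H9 → S8 → R3: 29+10+15+24+3 = 81
00 → M1 → P1 → H9 → R3 → S8: 29+10+15+21+3 = 78
00 → M1 → P1 → R3 → S8 → H9: 29+10+14+3+24 = 80
00 → M1 → P1 → R3 → H9 → S8: 29+10+14+21+24 = 98
00 → M1 → H9 → S8 → P1 → R3: 29+18+24+11+14 = 96
00 → M1 → H9 → S8 → R3 → P1: 29+18+24+3+14 = 88
… (106 more)
00 → R3 → S8 → P1 → M1 → H9: 10+3+11+10+18 = 52  ← best
The minimum is 52.
One shortest path: 00 → R3 → S8 → P1 → M1 → H9.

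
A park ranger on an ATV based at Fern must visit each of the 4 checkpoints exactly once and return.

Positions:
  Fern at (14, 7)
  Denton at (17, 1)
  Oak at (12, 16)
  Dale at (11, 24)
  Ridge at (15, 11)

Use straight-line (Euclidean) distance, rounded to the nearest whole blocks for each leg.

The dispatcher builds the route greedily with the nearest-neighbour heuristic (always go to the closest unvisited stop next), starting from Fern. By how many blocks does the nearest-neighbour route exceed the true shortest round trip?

1 blocks longer than the optimal tour.

Fern: Ridge=4, Denton=7, Oak=9, Dale=17 ⇒ Ridge
Ridge: Oak=6, Denton=10, Dale=14 ⇒ Oak
Oak: Dale=8, Denton=16 ⇒ Dale
Dale: Denton=24 ⇒ Denton
NN route Fern → Ridge → Oak → Dale → Denton → Fern costs 49.
Optimal: Fern → Denton → Ridge → Oak → Dale → Fern costs 48 (by enumerating all 12 distinct tours).
Excess = 49 − 48 = 1.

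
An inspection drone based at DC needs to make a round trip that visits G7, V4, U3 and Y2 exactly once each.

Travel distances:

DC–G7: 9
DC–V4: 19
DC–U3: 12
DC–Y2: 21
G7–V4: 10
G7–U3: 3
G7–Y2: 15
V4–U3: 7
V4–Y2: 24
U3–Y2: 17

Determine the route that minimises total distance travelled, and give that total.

Shortest round trip = 64.

With 4 stops there are 4!/2 = 12 distinct round trips (a route and its reverse cost the same).
DC - G7 - V4 - U3 - Y2 - DC: 9+10+7+17+21 = 64
DC - G7 - V4 - Y2 - U3 - DC: 9+10+24+17+12 = 72
DC - G7 - U3 - V4 - Y2 - DC: 9+3+7+24+21 = 64
DC - G7 - U3 - Y2 - V4 - DC: 9+3+17+24+19 = 72
DC - G7 - Y2 - V4 - U3 - DC: 9+15+24+7+12 = 67
DC - G7 - Y2 - U3 - V4 - DC: 9+15+17+7+19 = 67
DC - V4 - G7 - U3 - Y2 - DC: 19+10+3+17+21 = 70
DC - V4 - G7 - Y2 - U3 - DC: 19+10+15+17+12 = 73
DC - V4 - U3 - G7 - Y2 - DC: 19+7+3+15+21 = 65
DC - V4 - Y2 - G7 - U3 - DC: 19+24+15+3+12 = 73
DC - U3 - G7 - V4 - Y2 - DC: 12+3+10+24+21 = 70
DC - U3 - V4 - G7 - Y2 - DC: 12+7+10+15+21 = 65
The minimum is 64.
One optimal route: DC → G7 → V4 → U3 → Y2 → DC (or its reverse).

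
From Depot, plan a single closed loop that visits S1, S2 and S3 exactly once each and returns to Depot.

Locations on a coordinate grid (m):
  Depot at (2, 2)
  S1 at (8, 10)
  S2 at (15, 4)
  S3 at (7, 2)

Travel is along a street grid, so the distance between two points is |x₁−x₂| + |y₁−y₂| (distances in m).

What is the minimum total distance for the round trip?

42 m — the shortest possible round trip.

Depot-S1-S2-S3-Depot: 14+13+10+5 = 42
Depot-S1-S3-S2-Depot: 14+9+10+15 = 48
Depot-S2-S1-S3-Depot: 15+13+9+5 = 42
The minimum is 42.
One optimal route: Depot → S1 → S2 → S3 → Depot (or its reverse).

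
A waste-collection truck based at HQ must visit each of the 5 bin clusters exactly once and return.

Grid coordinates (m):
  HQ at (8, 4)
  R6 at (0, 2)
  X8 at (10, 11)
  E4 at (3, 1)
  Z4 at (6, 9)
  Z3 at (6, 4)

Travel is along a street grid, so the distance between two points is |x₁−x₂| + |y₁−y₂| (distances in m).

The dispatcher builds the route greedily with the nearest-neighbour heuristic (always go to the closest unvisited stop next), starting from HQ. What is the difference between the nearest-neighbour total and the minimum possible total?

HQ: Z3=2, Z4=7, E4=8, X8=9, R6=10 ⇒ Z3
Z3: Z4=5, E4=6, R6=8, X8=11 ⇒ Z4
Z4: X8=6, E4=11, R6=13 ⇒ X8
X8: E4=17, R6=19 ⇒ E4
E4: R6=4 ⇒ R6
NN route HQ → Z3 → Z4 → X8 → E4 → R6 → HQ costs 44.
Optimal: HQ → R6 → E4 → Z3 → Z4 → X8 → HQ costs 40 (by enumerating all 60 distinct tours).
Excess = 44 − 40 = 4.

Excess over optimum: 4 m.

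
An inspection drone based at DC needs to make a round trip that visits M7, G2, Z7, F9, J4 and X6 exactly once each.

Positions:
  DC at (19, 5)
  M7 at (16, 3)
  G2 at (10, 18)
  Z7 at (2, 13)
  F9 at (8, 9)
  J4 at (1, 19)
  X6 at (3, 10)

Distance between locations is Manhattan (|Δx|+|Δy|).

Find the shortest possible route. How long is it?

Minimum total distance: 68.

DC - M7 - G2 - Z7 - F9 - J4 - X6 - DC: 5+21+13+10+17+11+21 = 98
DC - M7 - G2 - Z7 - F9 - X6 - J4 - DC: 5+21+13+10+6+11+32 = 98
DC - M7 - G2 - Z7 - J4 - F9 - X6 - DC: 5+21+13+7+17+6+21 = 90
DC - M7 - G2 - Z7 - J4 - X6 - F9 - DC: 5+21+13+7+11+6+15 = 78
DC - M7 - G2 - Z7 - X6 - F9 - J4 - DC: 5+21+13+4+6+17+32 = 98
DC - M7 - G2 - Z7 - X6 - J4 - F9 - DC: 5+21+13+4+11+17+15 = 86
DC - M7 - G2 - F9 - Z7 - J4 - X6 - DC: 5+21+11+10+7+11+21 = 86
DC - M7 - G2 - F9 - Z7 - X6 - J4 - DC: 5+21+11+10+4+11+32 = 94
… (352 more)
DC - M7 - G2 - J4 - Z7 - X6 - F9 - DC: 5+21+10+7+4+6+15 = 68  ← best
The minimum is 68.
One optimal route: DC → M7 → G2 → J4 → Z7 → X6 → F9 → DC (or its reverse).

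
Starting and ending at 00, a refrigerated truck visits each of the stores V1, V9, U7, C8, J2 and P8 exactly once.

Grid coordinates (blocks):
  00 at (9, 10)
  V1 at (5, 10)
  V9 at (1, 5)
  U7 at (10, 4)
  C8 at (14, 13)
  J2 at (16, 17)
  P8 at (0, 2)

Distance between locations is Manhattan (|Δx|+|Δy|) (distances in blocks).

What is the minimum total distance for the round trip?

00-V1-V9-U7-C8-J2-P8-00: 4+9+10+13+6+31+17 = 90
00-V1-V9-U7-C8-P8-J2-00: 4+9+10+13+25+31+14 = 106
00-V1-V9-U7-J2-C8-P8-00: 4+9+10+19+6+25+17 = 90
00-V1-V9-U7-J2-P8-C8-00: 4+9+10+19+31+25+8 = 106
00-V1-V9-U7-P8-C8-J2-00: 4+9+10+12+25+6+14 = 80
00-V1-V9-U7-P8-J2-C8-00: 4+9+10+12+31+6+8 = 80
00-V1-V9-C8-U7-J2-P8-00: 4+9+21+13+19+31+17 = 114
00-V1-V9-C8-U7-P8-J2-00: 4+9+21+13+12+31+14 = 104
… (352 more)
00-V1-V9-P8-U7-C8-J2-00: 4+9+4+12+13+6+14 = 62  ← best
The minimum is 62.
One optimal route: 00 → V1 → V9 → P8 → U7 → C8 → J2 → 00 (or its reverse).

Minimum total distance: 62 blocks.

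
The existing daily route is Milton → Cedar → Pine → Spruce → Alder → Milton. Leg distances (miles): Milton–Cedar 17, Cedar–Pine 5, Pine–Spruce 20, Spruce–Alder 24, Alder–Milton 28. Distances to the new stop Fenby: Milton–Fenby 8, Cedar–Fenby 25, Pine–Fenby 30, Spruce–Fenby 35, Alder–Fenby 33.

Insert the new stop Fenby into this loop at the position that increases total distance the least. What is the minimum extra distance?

Insertion cost between consecutive stops i–j is d(i,Fenby) + d(Fenby,j) − d(i,j):
  between Milton and Cedar: 8 + 25 − 17 = 16
  between Cedar and Pine: 25 + 30 − 5 = 50
  between Pine and Spruce: 30 + 35 − 20 = 45
  between Spruce and Alder: 35 + 33 − 24 = 44
  between Alder and Milton: 33 + 8 − 28 = 13
Cheapest insertion is between Alder and Milton, adding 13.
New total = 94 + 13 = 107.

Adding 13 miles by placing Fenby on the Alder–Milton leg.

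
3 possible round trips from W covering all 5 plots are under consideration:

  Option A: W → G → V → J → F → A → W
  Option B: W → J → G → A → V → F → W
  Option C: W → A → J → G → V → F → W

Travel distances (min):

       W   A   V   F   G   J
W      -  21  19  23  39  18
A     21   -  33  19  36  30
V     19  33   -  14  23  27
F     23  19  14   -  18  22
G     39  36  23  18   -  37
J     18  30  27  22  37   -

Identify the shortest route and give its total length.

Shortest is Option C, total 148 min.

Option A: 39 + 23 + 27 + 22 + 19 + 21 = 151
Option B: 18 + 37 + 36 + 33 + 14 + 23 = 161
Option C: 21 + 30 + 37 + 23 + 14 + 23 = 148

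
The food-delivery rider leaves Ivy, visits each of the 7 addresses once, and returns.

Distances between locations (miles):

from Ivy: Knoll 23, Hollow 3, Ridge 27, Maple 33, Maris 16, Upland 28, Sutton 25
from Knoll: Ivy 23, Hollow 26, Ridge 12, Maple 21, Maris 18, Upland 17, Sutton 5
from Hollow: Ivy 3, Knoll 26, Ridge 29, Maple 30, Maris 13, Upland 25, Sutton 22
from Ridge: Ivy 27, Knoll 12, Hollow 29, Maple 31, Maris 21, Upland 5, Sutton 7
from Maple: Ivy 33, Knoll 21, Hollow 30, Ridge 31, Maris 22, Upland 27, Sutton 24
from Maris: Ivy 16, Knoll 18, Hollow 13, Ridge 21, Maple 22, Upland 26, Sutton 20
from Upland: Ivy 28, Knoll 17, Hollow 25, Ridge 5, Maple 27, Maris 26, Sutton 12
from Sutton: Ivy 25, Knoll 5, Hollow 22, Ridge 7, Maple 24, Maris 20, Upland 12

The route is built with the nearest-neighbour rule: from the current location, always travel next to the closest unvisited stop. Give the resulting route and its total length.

Nearest-neighbour total = 111 miles; route Ivy → Hollow → Maris → Knoll → Sutton → Ridge → Upland → Maple → Ivy.

From Ivy: distances to unvisited — Hollow=3, Maris=16, Knoll=23, Sutton=25, Ridge=27, Upland=28, Maple=33. Nearest is Hollow (3).
From Hollow: distances to unvisited — Maris=13, Sutton=22, Upland=25, Knoll=26, Ridge=29, Maple=30. Nearest is Maris (13).
From Maris: distances to unvisited — Knoll=18, Sutton=20, Ridge=21, Maple=22, Upland=26. Nearest is Knoll (18).
From Knoll: distances to unvisited — Sutton=5, Ridge=12, Upland=17, Maple=21. Nearest is Sutton (5).
From Sutton: distances to unvisited — Ridge=7, Upland=12, Maple=24. Nearest is Ridge (7).
From Ridge: distances to unvisited — Upland=5, Maple=31. Nearest is Upland (5).
From Upland: distances to unvisited — Maple=27. Nearest is Maple (27).
Return Maple→Ivy: 33.
Total = 3 + 13 + 18 + 5 + 7 + 5 + 27 + 33 = 111.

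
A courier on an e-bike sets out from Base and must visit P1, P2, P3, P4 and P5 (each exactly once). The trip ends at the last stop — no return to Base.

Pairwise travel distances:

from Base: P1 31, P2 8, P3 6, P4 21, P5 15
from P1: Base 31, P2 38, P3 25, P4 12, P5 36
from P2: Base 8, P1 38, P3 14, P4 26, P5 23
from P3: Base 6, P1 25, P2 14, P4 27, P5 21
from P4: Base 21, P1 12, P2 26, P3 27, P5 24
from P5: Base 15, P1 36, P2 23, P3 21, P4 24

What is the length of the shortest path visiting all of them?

There are 5! = 120 possible orderings.
Base→P1→P2→P3→P4→P5: 31+38+14+27+24 = 134
Base→P1→P2→P3→P5→P4: 31+38+14+21+24 = 128
Base→P1→P2→P4→P3→P5: 31+38+26+27+21 = 143
Base→P1→P2→P4→P5→P3: 31+38+26+24+21 = 140
Base→P1→P2→P5→P3→P4: 31+38+23+21+27 = 140
Base→P1→P2→P5→P4→P3: 31+38+23+24+27 = 143
Base→P1→P3→P2→P4→P5: 31+25+14+26+24 = 120
Base→P1→P3→P2→P5→P4: 31+25+14+23+24 = 117
Base→P1→P3→P4→P2→P5: 31+25+27+26+23 = 132
Base→P1→P3→P4→P5→P2: 31+25+27+24+23 = 130
Base→P1→P3→P5→P2→P4: 31+25+21+23+26 = 126
Base→P1→P3→P5→P4→P2: 31+25+21+24+26 = 127
Base→P1→P4→P2→P3→P5: 31+12+26+14+21 = 104
Base→P1→P4→P2→P5→P3: 31+12+26+23+21 = 113
… (106 more)
Base→P2→P3→P5→P4→P1: 8+14+21+24+12 = 79  ← best
The minimum is 79.
One shortest path: Base → P2 → P3 → P5 → P4 → P1.

79 — the minimum one-way total.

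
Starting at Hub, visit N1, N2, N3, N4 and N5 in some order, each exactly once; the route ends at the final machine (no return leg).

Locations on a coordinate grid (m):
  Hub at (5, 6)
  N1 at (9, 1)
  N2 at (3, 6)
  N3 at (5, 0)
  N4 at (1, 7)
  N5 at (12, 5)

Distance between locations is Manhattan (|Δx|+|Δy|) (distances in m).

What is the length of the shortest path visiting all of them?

Minimum one-way distance = 28 m.

There are 5! = 120 possible orderings.
Hub → N1 → N2 → N3 → N4 → N5: 9+11+8+11+13 = 52
Hub → N1 → N2 → N3 → N5 → N4: 9+11+8+12+13 = 53
Hub → N1 → N2 → N4 → N3 → N5: 9+11+3+11+12 = 46
Hub → N1 → N2 → N4 → N5 → N3: 9+11+3+13+12 = 48
Hub → N1 → N2 → N5 → N3 → N4: 9+11+10+12+11 = 53
Hub → N1 → N2 → N5 → N4 → N3: 9+11+10+13+11 = 54
Hub → N1 → N3 → N2 → N4 → N5: 9+5+8+3+13 = 38
Hub → N1 → N3 → N2 → N5 → N4: 9+5+8+10+13 = 45
Hub → N1 → N3 → N4 → N2 → N5: 9+5+11+3+10 = 38
Hub → N1 → N3 → N4 → N5 → N2: 9+5+11+13+10 = 48
Hub → N1 → N3 → N5 → N2 → N4: 9+5+12+10+3 = 39
Hub → N1 → N3 → N5 → N4 → N2: 9+5+12+13+3 = 42
Hub → N1 → N4 → N2 → N3 → N5: 9+14+3+8+12 = 46
Hub → N1 → N4 → N2 → N5 → N3: 9+14+3+10+12 = 48
… (106 more)
Hub → N2 → N4 → N3 → N1 → N5: 2+3+11+5+7 = 28  ← best
The minimum is 28.
One shortest path: Hub → N2 → N4 → N3 → N1 → N5.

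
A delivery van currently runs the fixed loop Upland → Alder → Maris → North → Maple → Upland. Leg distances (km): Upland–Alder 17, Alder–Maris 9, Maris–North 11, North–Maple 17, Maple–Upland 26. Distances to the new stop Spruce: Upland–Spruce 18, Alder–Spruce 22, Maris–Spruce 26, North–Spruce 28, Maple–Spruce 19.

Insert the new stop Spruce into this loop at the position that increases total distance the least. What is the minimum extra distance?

Insertion cost between consecutive stops i–j is d(i,Spruce) + d(Spruce,j) − d(i,j):
  between Upland and Alder: 18 + 22 − 17 = 23
  between Alder and Maris: 22 + 26 − 9 = 39
  between Maris and North: 26 + 28 − 11 = 43
  between North and Maple: 28 + 19 − 17 = 30
  between Maple and Upland: 19 + 18 − 26 = 11
Cheapest insertion is between Maple and Upland, adding 11.
New total = 80 + 11 = 91.

+11 km — insert Spruce between Maple and Upland.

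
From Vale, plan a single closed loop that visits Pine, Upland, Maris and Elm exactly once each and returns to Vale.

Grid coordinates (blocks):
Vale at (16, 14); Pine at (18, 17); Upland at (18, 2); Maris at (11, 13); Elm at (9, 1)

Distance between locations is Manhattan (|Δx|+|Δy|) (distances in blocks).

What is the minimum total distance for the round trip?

50 blocks — the shortest possible round trip.

There are 12 distinct closed tours to check (reversals are equivalent).
Vale → Pine → Upland → Maris → Elm → Vale: 5+15+18+14+20 = 72
Vale → Pine → Upland → Elm → Maris → Vale: 5+15+10+14+6 = 50
Vale → Pine → Maris → Upland → Elm → Vale: 5+11+18+10+20 = 64
Vale → Pine → Maris → Elm → Upland → Vale: 5+11+14+10+14 = 54
Vale → Pine → Elm → Upland → Maris → Vale: 5+25+10+18+6 = 64
Vale → Pine → Elm → Maris → Upland → Vale: 5+25+14+18+14 = 76
Vale → Upland → Pine → Maris → Elm → Vale: 14+15+11+14+20 = 74
Vale → Upland → Pine → Elm → Maris → Vale: 14+15+25+14+6 = 74
Vale → Upland → Maris → Pine → Elm → Vale: 14+18+11+25+20 = 88
Vale → Upland → Elm → Pine → Maris → Vale: 14+10+25+11+6 = 66
Vale → Maris → Pine → Upland → Elm → Vale: 6+11+15+10+20 = 62
Vale → Maris → Upland → Pine → Elm → Vale: 6+18+15+25+20 = 84
The minimum is 50.
One optimal route: Vale → Pine → Upland → Elm → Maris → Vale (or its reverse).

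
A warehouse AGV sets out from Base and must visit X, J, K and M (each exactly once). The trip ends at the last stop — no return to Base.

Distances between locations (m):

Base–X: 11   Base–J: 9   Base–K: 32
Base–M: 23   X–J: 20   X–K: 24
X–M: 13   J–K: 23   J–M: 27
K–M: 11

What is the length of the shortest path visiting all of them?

53 m — the minimum one-way total.

There are 4! = 24 possible orderings.
Base → X → J → K → M: 11+20+23+11 = 65
Base → X → J → M → K: 11+20+27+11 = 69
Base → X → K → J → M: 11+24+23+27 = 85
Base → X → K → M → J: 11+24+11+27 = 73
Base → X → M → J → K: 11+13+27+23 = 74
Base → X → M → K → J: 11+13+11+23 = 58
Base → J → X → K → M: 9+20+24+11 = 64
Base → J → X → M → K: 9+20+13+11 = 53
Base → J → K → X → M: 9+23+24+13 = 69
Base → J → K → M → X: 9+23+11+13 = 56
Base → J → M → X → K: 9+27+13+24 = 73
Base → J → M → K → X: 9+27+11+24 = 71
Base → K → X → J → M: 32+24+20+27 = 103
Base → K → X → M → J: 32+24+13+27 = 96
… (10 more)
The minimum is 53.
One shortest path: Base → J → X → M → K.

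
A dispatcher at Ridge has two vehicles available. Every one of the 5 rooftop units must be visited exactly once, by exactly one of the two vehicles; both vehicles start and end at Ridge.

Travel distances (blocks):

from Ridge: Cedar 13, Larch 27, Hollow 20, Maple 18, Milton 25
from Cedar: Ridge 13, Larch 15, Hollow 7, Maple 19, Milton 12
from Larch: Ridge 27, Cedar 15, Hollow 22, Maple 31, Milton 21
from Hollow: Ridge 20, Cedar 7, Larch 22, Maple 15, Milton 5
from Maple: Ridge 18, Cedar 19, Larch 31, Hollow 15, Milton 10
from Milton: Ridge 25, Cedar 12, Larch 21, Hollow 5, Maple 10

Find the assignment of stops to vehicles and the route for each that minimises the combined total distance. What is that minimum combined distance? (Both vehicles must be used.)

Minimum combined distance: 107 blocks.

There are 2^4 − 1 = 15 ways to divide the 5 stops into two non-empty groups. For each, the best each vehicle can do is its own shortest tour through its group:
  {Cedar} + {Larch, Hollow, Maple, Milton}: 26 + 82 = 108
  {Larch} + {Cedar, Hollow, Maple, Milton}: 54 + 53 = 107
  {Cedar, Larch} + {Hollow, Maple, Milton}: 55 + 53 = 108
  {Hollow} + {Cedar, Larch, Maple, Milton}: 40 + 77 = 117
  {Cedar, Hollow} + {Larch, Maple, Milton}: 40 + 76 = 116
  {Larch, Hollow} + {Cedar, Maple, Milton}: 69 + 53 = 122
  … (15 splits in total)
Best: vehicle 1 Ridge → Larch → Ridge = 54; vehicle 2 Ridge → Cedar → Hollow → Milton → Maple → Ridge = 53; combined 107.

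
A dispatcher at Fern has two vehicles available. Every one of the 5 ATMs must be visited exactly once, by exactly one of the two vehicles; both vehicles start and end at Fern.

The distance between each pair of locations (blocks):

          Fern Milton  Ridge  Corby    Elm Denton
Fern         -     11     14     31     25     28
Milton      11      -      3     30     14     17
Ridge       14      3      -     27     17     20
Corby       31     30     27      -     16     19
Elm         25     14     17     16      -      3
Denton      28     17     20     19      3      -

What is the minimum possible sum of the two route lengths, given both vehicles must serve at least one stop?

Minimum combined distance: 106 blocks.

There are 2^4 − 1 = 15 ways to divide the 5 stops into two non-empty groups. For each, the best each vehicle can do is its own shortest tour through its group:
  {Milton} + {Ridge, Corby, Elm, Denton}: 22 + 84 = 106
  {Ridge} + {Milton, Corby, Elm, Denton}: 28 + 78 = 106
  {Milton, Ridge} + {Corby, Elm, Denton}: 28 + 78 = 106
  {Corby} + {Milton, Ridge, Elm, Denton}: 62 + 62 = 124
  {Milton, Corby} + {Ridge, Elm, Denton}: 72 + 62 = 134
  {Ridge, Corby} + {Milton, Elm, Denton}: 72 + 56 = 128
  … (15 splits in total)
Best: vehicle 1 Fern → Milton → Fern = 22; vehicle 2 Fern → Ridge → Elm → Denton → Corby → Fern = 84; combined 106.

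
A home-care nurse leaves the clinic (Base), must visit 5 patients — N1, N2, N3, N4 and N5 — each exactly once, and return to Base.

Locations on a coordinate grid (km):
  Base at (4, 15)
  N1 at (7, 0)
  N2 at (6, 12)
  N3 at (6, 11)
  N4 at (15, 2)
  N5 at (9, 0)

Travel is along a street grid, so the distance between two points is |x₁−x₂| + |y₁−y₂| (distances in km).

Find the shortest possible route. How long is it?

Shortest round trip = 52 km.

With 5 stops there are 5!/2 = 60 distinct round trips (a route and its reverse cost the same).
Base-N1-N2-N3-N4-N5-Base: 18+13+1+18+8+20 = 78
Base-N1-N2-N3-N5-N4-Base: 18+13+1+14+8+24 = 78
Base-N1-N2-N4-N3-N5-Base: 18+13+19+18+14+20 = 102
Base-N1-N2-N4-N5-N3-Base: 18+13+19+8+14+6 = 78
Base-N1-N2-N5-N3-N4-Base: 18+13+15+14+18+24 = 102
Base-N1-N2-N5-N4-N3-Base: 18+13+15+8+18+6 = 78
Base-N1-N3-N2-N4-N5-Base: 18+12+1+19+8+20 = 78
Base-N1-N3-N2-N5-N4-Base: 18+12+1+15+8+24 = 78
Base-N1-N3-N4-N2-N5-Base: 18+12+18+19+15+20 = 102
Base-N1-N3-N4-N5-N2-Base: 18+12+18+8+15+5 = 76
Base-N1-N3-N5-N2-N4-Base: 18+12+14+15+19+24 = 102
Base-N1-N3-N5-N4-N2-Base: 18+12+14+8+19+5 = 76
Base-N1-N4-N2-N3-N5-Base: 18+10+19+1+14+20 = 82
Base-N1-N4-N2-N5-N3-Base: 18+10+19+15+14+6 = 82
… (46 more)
Base-N1-N5-N4-N3-N2-Base: 18+2+8+18+1+5 = 52  ← best
The minimum is 52.
One optimal route: Base → N1 → N5 → N4 → N3 → N2 → Base (or its reverse).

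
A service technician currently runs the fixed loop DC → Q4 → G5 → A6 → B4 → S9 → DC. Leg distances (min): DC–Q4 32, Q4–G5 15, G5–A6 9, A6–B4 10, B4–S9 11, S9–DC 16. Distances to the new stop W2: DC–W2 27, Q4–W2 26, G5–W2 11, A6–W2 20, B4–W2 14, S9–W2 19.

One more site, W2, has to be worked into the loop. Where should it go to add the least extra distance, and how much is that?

Insertion cost between consecutive stops i–j is d(i,W2) + d(W2,j) − d(i,j):
  between DC and Q4: 27 + 26 − 32 = 21
  between Q4 and G5: 26 + 11 − 15 = 22
  between G5 and A6: 11 + 20 − 9 = 22
  between A6 and B4: 20 + 14 − 10 = 24
  between B4 and S9: 14 + 19 − 11 = 22
  between S9 and DC: 19 + 27 − 16 = 30
Cheapest insertion is between DC and Q4, adding 21.
New total = 93 + 21 = 114.

+21 min — insert W2 between DC and Q4.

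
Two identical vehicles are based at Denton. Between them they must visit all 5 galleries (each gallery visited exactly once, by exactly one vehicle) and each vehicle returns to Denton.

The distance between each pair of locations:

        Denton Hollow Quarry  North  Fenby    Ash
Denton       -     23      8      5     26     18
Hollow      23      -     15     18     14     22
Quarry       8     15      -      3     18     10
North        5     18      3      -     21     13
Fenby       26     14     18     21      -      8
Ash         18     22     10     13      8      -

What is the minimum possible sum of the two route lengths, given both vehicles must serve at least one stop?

Minimum combined distance: 73.

Try each way of splitting the stops between the two vehicles (each non-empty) and, for each split, find the best tour for each vehicle:
  {Hollow} + {Quarry, North, Fenby, Ash}: 46 + 52 = 98
  {Quarry} + {Hollow, North, Fenby, Ash}: 16 + 63 = 79
  {Hollow, Quarry} + {North, Fenby, Ash}: 46 + 52 = 98
  {North} + {Hollow, Quarry, Fenby, Ash}: 10 + 63 = 73
  {Hollow, North} + {Quarry, Fenby, Ash}: 46 + 52 = 98
  {Quarry, North} + {Hollow, Fenby, Ash}: 16 + 63 = 79
  … (15 splits in total)
Best: vehicle 1 Denton → North → Denton = 10; vehicle 2 Denton → Hollow → Fenby → Ash → Quarry → Denton = 63; combined 73.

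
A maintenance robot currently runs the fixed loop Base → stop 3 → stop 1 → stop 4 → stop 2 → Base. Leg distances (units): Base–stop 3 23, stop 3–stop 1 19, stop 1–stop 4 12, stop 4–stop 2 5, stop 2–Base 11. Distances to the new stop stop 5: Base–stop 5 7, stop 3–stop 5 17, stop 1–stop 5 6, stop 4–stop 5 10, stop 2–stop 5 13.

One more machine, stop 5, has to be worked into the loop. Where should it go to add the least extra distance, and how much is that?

+1 — insert stop 5 between Base and stop 3.

Insertion cost between consecutive stops i–j is d(i,stop 5) + d(stop 5,j) − d(i,j):
  between Base and stop 3: 7 + 17 − 23 = 1
  between stop 3 and stop 1: 17 + 6 − 19 = 4
  between stop 1 and stop 4: 6 + 10 − 12 = 4
  between stop 4 and stop 2: 10 + 13 − 5 = 18
  between stop 2 and Base: 13 + 7 − 11 = 9
Cheapest insertion is between Base and stop 3, adding 1.
New total = 70 + 1 = 71.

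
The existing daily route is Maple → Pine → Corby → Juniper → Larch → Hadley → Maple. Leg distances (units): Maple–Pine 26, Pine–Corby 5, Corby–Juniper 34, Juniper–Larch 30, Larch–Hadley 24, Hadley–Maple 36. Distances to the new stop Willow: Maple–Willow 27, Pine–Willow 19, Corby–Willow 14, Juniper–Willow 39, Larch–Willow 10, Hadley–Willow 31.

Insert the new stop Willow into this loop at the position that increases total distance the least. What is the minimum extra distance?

Adding 17 by placing Willow on the Larch–Hadley leg.

Insertion cost between consecutive stops i–j is d(i,Willow) + d(Willow,j) − d(i,j):
  between Maple and Pine: 27 + 19 − 26 = 20
  between Pine and Corby: 19 + 14 − 5 = 28
  between Corby and Juniper: 14 + 39 − 34 = 19
  between Juniper and Larch: 39 + 10 − 30 = 19
  between Larch and Hadley: 10 + 31 − 24 = 17
  between Hadley and Maple: 31 + 27 − 36 = 22
Cheapest insertion is between Larch and Hadley, adding 17.
New total = 155 + 17 = 172.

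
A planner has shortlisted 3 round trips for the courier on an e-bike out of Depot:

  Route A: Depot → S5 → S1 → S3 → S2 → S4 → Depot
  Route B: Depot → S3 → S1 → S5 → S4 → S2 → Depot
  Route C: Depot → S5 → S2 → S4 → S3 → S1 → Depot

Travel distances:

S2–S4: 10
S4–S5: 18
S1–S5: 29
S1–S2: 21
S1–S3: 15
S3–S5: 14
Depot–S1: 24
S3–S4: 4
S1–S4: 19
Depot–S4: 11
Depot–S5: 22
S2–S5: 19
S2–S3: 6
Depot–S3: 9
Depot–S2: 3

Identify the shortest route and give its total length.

Route A: 22 + 29 + 15 + 6 + 10 + 11 = 93
Route B: 9 + 15 + 29 + 18 + 10 + 3 = 84
Route C: 22 + 19 + 10 + 4 + 15 + 24 = 94

84 — Route B is the shortest.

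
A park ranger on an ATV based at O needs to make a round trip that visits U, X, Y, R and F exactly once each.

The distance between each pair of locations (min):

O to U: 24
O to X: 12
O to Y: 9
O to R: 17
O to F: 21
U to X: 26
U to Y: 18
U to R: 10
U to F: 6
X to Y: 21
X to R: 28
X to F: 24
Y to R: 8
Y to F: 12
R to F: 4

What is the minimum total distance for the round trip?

Minimum total distance: 65 min.

With 5 stops there are 5!/2 = 60 distinct round trips (a route and its reverse cost the same).
O-U-X-Y-R-F-O: 24+26+21+8+4+21 = 104
O-U-X-Y-F-R-O: 24+26+21+12+4+17 = 104
O-U-X-R-Y-F-O: 24+26+28+8+12+21 = 119
O-U-X-R-F-Y-O: 24+26+28+4+12+9 = 103
O-U-X-F-Y-R-O: 24+26+24+12+8+17 = 111
O-U-X-F-R-Y-O: 24+26+24+4+8+9 = 95
O-U-Y-X-R-F-O: 24+18+21+28+4+21 = 116
O-U-Y-X-F-R-O: 24+18+21+24+4+17 = 108
O-U-Y-R-X-F-O: 24+18+8+28+24+21 = 123
O-U-Y-R-F-X-O: 24+18+8+4+24+12 = 90
O-U-Y-F-X-R-O: 24+18+12+24+28+17 = 123
O-U-Y-F-R-X-O: 24+18+12+4+28+12 = 98
O-U-R-X-Y-F-O: 24+10+28+21+12+21 = 116
O-U-R-X-F-Y-O: 24+10+28+24+12+9 = 107
… (46 more)
O-X-U-F-R-Y-O: 12+26+6+4+8+9 = 65  ← best
The minimum is 65.
One optimal route: O → X → U → F → R → Y → O (or its reverse).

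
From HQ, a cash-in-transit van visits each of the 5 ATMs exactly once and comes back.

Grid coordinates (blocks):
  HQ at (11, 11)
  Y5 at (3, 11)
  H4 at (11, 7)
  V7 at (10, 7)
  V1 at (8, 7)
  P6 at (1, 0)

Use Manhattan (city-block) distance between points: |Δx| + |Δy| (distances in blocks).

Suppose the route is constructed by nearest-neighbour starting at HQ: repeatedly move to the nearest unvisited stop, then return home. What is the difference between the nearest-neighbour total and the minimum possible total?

Excess over optimum: 8 blocks.

HQ: H4=4, V7=5, V1=7, Y5=8, P6=21 ⇒ H4
H4: V7=1, V1=3, Y5=12, P6=17 ⇒ V7
V7: V1=2, Y5=11, P6=16 ⇒ V1
V1: Y5=9, P6=14 ⇒ Y5
Y5: P6=13 ⇒ P6
NN route HQ → H4 → V7 → V1 → Y5 → P6 → HQ costs 50.
Optimal: HQ → Y5 → P6 → V1 → V7 → H4 → HQ costs 42 (by enumerating all 60 distinct tours).
Excess = 50 − 42 = 8.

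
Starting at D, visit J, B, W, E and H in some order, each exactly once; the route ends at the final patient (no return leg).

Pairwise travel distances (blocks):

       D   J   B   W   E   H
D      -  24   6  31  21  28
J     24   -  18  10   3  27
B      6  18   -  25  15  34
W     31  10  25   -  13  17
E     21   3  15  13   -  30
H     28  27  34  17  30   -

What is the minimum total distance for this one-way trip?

Shortest open route: 51 blocks.

There are 5! = 120 possible orderings.
D → J → B → W → E → H: 24+18+25+13+30 = 110
D → J → B → W → H → E: 24+18+25+17+30 = 114
D → J → B → E → W → H: 24+18+15+13+17 = 87
D → J → B → E → H → W: 24+18+15+30+17 = 104
D → J → B → H → W → E: 24+18+34+17+13 = 106
D → J → B → H → E → W: 24+18+34+30+13 = 119
D → J → W → B → E → H: 24+10+25+15+30 = 104
D → J → W → B → H → E: 24+10+25+34+30 = 123
D → J → W → E → B → H: 24+10+13+15+34 = 96
D → J → W → E → H → B: 24+10+13+30+34 = 111
D → J → W → H → B → E: 24+10+17+34+15 = 100
D → J → W → H → E → B: 24+10+17+30+15 = 96
D → J → E → B → W → H: 24+3+15+25+17 = 84
D → J → E → B → H → W: 24+3+15+34+17 = 93
… (106 more)
D → B → E → J → W → H: 6+15+3+10+17 = 51  ← best
The minimum is 51.
One shortest path: D → B → E → J → W → H.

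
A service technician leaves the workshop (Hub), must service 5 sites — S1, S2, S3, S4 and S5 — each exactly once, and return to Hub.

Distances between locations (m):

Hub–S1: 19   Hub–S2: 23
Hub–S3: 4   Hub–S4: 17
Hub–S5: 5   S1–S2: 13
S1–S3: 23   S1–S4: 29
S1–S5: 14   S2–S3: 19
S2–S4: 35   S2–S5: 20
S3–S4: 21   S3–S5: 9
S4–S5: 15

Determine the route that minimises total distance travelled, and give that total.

Minimum total distance: 82 m.

There are 60 distinct closed tours to check (reversals are equivalent).
Hub-S1-S2-S3-S4-S5-Hub: 19+13+19+21+15+5 = 92
Hub-S1-S2-S3-S5-S4-Hub: 19+13+19+9+15+17 = 92
Hub-S1-S2-S4-S3-S5-Hub: 19+13+35+21+9+5 = 102
Hub-S1-S2-S4-S5-S3-Hub: 19+13+35+15+9+4 = 95
Hub-S1-S2-S5-S3-S4-Hub: 19+13+20+9+21+17 = 99
Hub-S1-S2-S5-S4-S3-Hub: 19+13+20+15+21+4 = 92
Hub-S1-S3-S2-S4-S5-Hub: 19+23+19+35+15+5 = 116
Hub-S1-S3-S2-S5-S4-Hub: 19+23+19+20+15+17 = 113
Hub-S1-S3-S4-S2-S5-Hub: 19+23+21+35+20+5 = 123
Hub-S1-S3-S4-S5-S2-Hub: 19+23+21+15+20+23 = 121
Hub-S1-S3-S5-S2-S4-Hub: 19+23+9+20+35+17 = 123
Hub-S1-S3-S5-S4-S2-Hub: 19+23+9+15+35+23 = 124
Hub-S1-S4-S2-S3-S5-Hub: 19+29+35+19+9+5 = 116
Hub-S1-S4-S2-S5-S3-Hub: 19+29+35+20+9+4 = 116
… (46 more)
Hub-S3-S2-S1-S5-S4-Hub: 4+19+13+14+15+17 = 82  ← best
The minimum is 82.
One optimal route: Hub → S3 → S2 → S1 → S5 → S4 → Hub (or its reverse).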